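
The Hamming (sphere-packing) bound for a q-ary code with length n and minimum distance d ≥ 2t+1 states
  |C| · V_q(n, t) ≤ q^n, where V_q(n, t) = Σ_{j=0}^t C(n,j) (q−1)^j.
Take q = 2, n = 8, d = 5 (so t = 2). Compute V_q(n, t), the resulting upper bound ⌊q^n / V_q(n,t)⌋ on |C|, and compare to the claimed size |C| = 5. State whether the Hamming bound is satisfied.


V_q(n, t) = 37, q^n = 256, Hamming bound = 6, |C| = 5 ≤ bound (satisfied).

Step 1: Compute V_q(n, t) = Σ_{j=0}^2 C(n, j) (q−1)^j.
  j = 0: C(8,0)·(1)^0 = 1·1 = 1.
  j = 1: C(8,1)·(1)^1 = 8·1 = 8.
  j = 2: C(8,2)·(1)^2 = 28·1 = 28.
  V_q(n, t) = 1 + 8 + 28 = 37.
Step 2: q^n = 2^8 = 256.
Step 3: Hamming bound ⌊q^n / V_q(n,t)⌋ = ⌊256/37⌋ = 6.
Step 4: Compare |C| = 5 to 6: satisfied.
The claimed |C| lies below the Hamming bound.


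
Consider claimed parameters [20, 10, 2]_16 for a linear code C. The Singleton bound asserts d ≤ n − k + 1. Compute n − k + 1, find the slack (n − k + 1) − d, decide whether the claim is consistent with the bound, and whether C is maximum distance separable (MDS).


Singleton RHS = n − k + 1 = 11, slack = 9, bound satisfied, not MDS.

Singleton bound: d ≤ n − k + 1.
Here n = 20, k = 10, so n − k + 1 = 11.
Given d = 2, check d ≤ 11: YES.
Slack = (n − k + 1) − d = 9.
The code is NOT MDS (slack = 9 > 0).
Description: the claimed parameters are [20, 10, 2]_16; such a code would be non-MDS.


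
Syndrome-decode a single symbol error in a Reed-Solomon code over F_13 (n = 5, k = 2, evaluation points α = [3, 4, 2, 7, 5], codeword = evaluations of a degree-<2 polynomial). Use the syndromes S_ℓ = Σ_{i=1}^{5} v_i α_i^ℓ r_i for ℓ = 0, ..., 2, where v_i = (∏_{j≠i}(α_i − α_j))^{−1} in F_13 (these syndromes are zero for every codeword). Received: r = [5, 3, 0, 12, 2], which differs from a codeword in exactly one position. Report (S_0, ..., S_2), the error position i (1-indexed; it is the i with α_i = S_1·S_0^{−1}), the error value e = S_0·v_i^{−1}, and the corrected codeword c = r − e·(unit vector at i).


S = (1, 4, 3), error at position 2, error magnitude e = 6, c = [5, 10, 0, 12, 2].

Step 1: column multipliers v_i = (∏_{j≠i}(α_i − α_j))^{−1} mod 13.
  i = 1 (α = 3): (3−4)(3−2)(3−7)(3−5) = (−1)·1·(−4)·(−2) = −8 ≡ 5, so v_1 = 5^{−1} = 8 (mod 13).
  i = 2 (α = 4): (4−3)(4−2)(4−7)(4−5) = 1·2·(−3)·(−1) = 6 ≡ 6, so v_2 = 6^{−1} = 11 (mod 13).
  i = 3 (α = 2): (2−3)(2−4)(2−7)(2−5) = (−1)·(−2)·(−5)·(−3) = 30 ≡ 4, so v_3 = 4^{−1} = 10 (mod 13).
  i = 4 (α = 7): (7−3)(7−4)(7−2)(7−5) = 4·3·5·2 = 120 ≡ 3, so v_4 = 3^{−1} = 9 (mod 13).
  i = 5 (α = 5): (5−3)(5−4)(5−2)(5−7) = 2·1·3·(−2) = −12 ≡ 1, so v_5 = 1^{−1} = 1 (mod 13).
  v = [8, 11, 10, 9, 1].
Step 2: syndromes of r = [5, 3, 0, 12, 2] (all sums mod 13).
  S_0 = Σ v_i r_i = 8·5 + 11·3 + 10·0 + 9·12 + 1·2 = 183 ≡ 1.
  S_1 = Σ v_i α_i r_i = 8·3·5 + 11·4·3 + 10·2·0 + 9·7·12 + 1·5·2 = 1018 ≡ 4.
  α_i^2 mod 13 = [9, 3, 4, 10, 12].
  S_2 = Σ v_i α_i^2 r_i = 8·9·5 + 11·3·3 + 10·4·0 + 9·10·12 + 1·12·2 = 1563 ≡ 3.
  S = (1, 4, 3) ≠ 0, so r is not a codeword (an error is present).
Step 3: locate the error. For a single error e at position i, S_ℓ = v_i·e·α_i^ℓ, so α_err = S_1/S_0.
  S_0^{−1} = 1^{−1} = 1 (mod 13), so α_err = 4·1 = 4 ≡ 4 = α_2. Error position i = 2.
  Consistency check: S_2/S_1 = 3·10 = 30 ≡ 4 = α_err ✓ (single-error assumption holds).
Step 4: error magnitude e = S_0/v_2 = S_0·∏_{j≠2}(α_2 − α_j) = 1·6 = 6 ≡ 6 (mod 13).
Step 5: correct position 2: c_2 = r_2 − e = 3 − 6 ≡ 10 (mod 13). Hence c = [5, 10, 0, 12, 2].
  Check: interpolating c through the α_i gives m(x) = 3 + 5·x (degree < 2) with m(α_i) = c_i for every i, so c is indeed a codeword.


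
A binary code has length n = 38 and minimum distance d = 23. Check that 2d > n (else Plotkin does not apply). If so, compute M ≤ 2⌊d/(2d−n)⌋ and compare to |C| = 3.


Plotkin bound M ≤ 4; given |C| = 3 ≤ bound (satisfied).

Check applicability: 2d = 46, n = 38.
2d − n = 8 > 0, so Plotkin applies.
Compute d/(2d−n) = 23/8 ≈ 2.8750.
⌊d/(2d−n)⌋ = 2.
Plotkin bound: M ≤ 2·2 = 4.
Given |C| = 3, check: satisfied.
This |C| is below the Plotkin bound.


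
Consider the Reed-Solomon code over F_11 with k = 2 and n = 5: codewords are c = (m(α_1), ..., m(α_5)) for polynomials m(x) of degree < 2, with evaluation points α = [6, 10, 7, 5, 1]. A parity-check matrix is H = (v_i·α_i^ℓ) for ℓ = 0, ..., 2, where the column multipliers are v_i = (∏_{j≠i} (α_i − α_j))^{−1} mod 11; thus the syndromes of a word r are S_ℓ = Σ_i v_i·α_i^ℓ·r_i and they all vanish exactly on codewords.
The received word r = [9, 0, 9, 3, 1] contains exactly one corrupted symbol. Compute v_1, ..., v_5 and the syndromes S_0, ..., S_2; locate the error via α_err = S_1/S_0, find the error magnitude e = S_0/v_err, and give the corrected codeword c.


S = (2, 3, 10), error at position 3, error magnitude e = 5, c = [9, 0, 4, 3, 1].

Step 1: column multipliers v_i = (∏_{j≠i}(α_i − α_j))^{−1} mod 11.
  i = 1 (α = 6): (6−10)(6−7)(6−5)(6−1) = (−4)·(−1)·1·5 = 20 ≡ 9, so v_1 = 9^{−1} = 5 (mod 11).
  i = 2 (α = 10): (10−6)(10−7)(10−5)(10−1) = 4·3·5·9 = 540 ≡ 1, so v_2 = 1^{−1} = 1 (mod 11).
  i = 3 (α = 7): (7−6)(7−10)(7−5)(7−1) = 1·(−3)·2·6 = −36 ≡ 8, so v_3 = 8^{−1} = 7 (mod 11).
  i = 4 (α = 5): (5−6)(5−10)(5−7)(5−1) = (−1)·(−5)·(−2)·4 = −40 ≡ 4, so v_4 = 4^{−1} = 3 (mod 11).
  i = 5 (α = 1): (1−6)(1−10)(1−7)(1−5) = (−5)·(−9)·(−6)·(−4) = 1080 ≡ 2, so v_5 = 2^{−1} = 6 (mod 11).
  v = [5, 1, 7, 3, 6].
Step 2: syndromes of r = [9, 0, 9, 3, 1] (all sums mod 11).
  S_0 = Σ v_i r_i = 5·9 + 1·0 + 7·9 + 3·3 + 6·1 = 123 ≡ 2.
  S_1 = Σ v_i α_i r_i = 5·6·9 + 1·10·0 + 7·7·9 + 3·5·3 + 6·1·1 = 762 ≡ 3.
  α_i^2 mod 11 = [3, 1, 5, 3, 1].
  S_2 = Σ v_i α_i^2 r_i = 5·3·9 + 1·1·0 + 7·5·9 + 3·3·3 + 6·1·1 = 483 ≡ 10.
  S = (2, 3, 10) ≠ 0, so r is not a codeword (an error is present).
Step 3: locate the error. For a single error e at position i, S_ℓ = v_i·e·α_i^ℓ, so α_err = S_1/S_0.
  S_0^{−1} = 2^{−1} = 6 (mod 11), so α_err = 3·6 = 18 ≡ 7 = α_3. Error position i = 3.
  Consistency check: S_2/S_1 = 10·4 = 40 ≡ 7 = α_err ✓ (single-error assumption holds).
Step 4: error magnitude e = S_0/v_3 = S_0·∏_{j≠3}(α_3 − α_j) = 2·8 = 16 ≡ 5 (mod 11).
Step 5: correct position 3: c_3 = r_3 − e = 9 − 5 ≡ 4 (mod 11). Hence c = [9, 0, 4, 3, 1].
  Check: interpolating c through the α_i gives m(x) = 6 + 6·x (degree < 2) with m(α_i) = c_i for every i, so c is indeed a codeword.


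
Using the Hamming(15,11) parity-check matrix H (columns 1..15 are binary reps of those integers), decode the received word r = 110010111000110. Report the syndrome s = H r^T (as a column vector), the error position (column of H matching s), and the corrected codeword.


s = (0, 0, 1, 1)^T, error position = 3, corrected codeword c = 111010111000110

Compute s = H r^T mod 2 one row at a time:
  s_1 = 1 + 1 + 0 + 0 + 0 + 1 + 1 + 0 = 4 ≡ 0 (mod 2).
  s_2 = 0 + 1 + 0 + 1 + 0 + 1 + 1 + 0 = 4 ≡ 0 (mod 2).
  s_3 = 1 + 0 + 0 + 1 + 0 + 0 + 1 + 0 = 3 ≡ 1 (mod 2).
  s_4 = 1 + 0 + 1 + 1 + 1 + 0 + 1 + 0 = 5 ≡ 1 (mod 2).
s = (0, 0, 1, 1)^T — this equals column 3 of H (binary 0011), so error is at position 3.
Correct: flip bit 3 of r = 110010111000110 to get c = 111010111000110.


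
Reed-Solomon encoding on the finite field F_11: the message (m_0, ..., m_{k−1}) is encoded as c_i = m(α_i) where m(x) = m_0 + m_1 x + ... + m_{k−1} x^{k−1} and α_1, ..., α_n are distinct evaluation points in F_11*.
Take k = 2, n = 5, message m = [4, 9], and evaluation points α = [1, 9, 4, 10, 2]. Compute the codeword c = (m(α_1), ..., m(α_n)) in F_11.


c = [2, 8, 7, 6, 0]

Message polynomial: m(x) = 4 + 9·x (mod 11).
For each evaluation point α_i, compute m(α_i) mod 11:
  α_1 = 1: Horner steps 9 → 2, so m(1) = 2.
  α_2 = 9: Horner steps 9 → 8, so m(9) = 8.
  α_3 = 4: Horner steps 9 → 7, so m(4) = 7.
  α_4 = 10: Horner steps 9 → 6, so m(10) = 6.
  α_5 = 2: Horner steps 9 → 0, so m(2) = 0.
Codeword c = [2, 8, 7, 6, 0] ∈ F_11^5.


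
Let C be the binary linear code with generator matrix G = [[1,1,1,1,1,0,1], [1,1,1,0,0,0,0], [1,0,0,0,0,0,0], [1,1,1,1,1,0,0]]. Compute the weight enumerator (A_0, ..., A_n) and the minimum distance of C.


Weight distribution: A_0 = 1, A_1 = 2, A_2 = 3, A_3 = 4, A_4 = 3, A_5 = 2, A_6 = 1. Minimum distance d = 1.

Enumerate all 2^4 = 16 messages m ∈ F_2^4.
For each, compute codeword c = mG in F_2^7, then tally its weight.
  m = 0000 → c = 0000000, weight = 0.
  m = 1000 → c = 1111101, weight = 6.
  m = 0100 → c = 1110000, weight = 3.
  m = 1100 → c = 0001101, weight = 3.
  m = 0010 → c = 1000000, weight = 1.
  m = 1010 → c = 0111101, weight = 5.
  m = 0110 → c = 0110000, weight = 2.
  m = 1110 → c = 1001101, weight = 4.
  m = 0001 → c = 1111100, weight = 5.
  m = 1001 → c = 0000001, weight = 1.
  m = 0101 → c = 0001100, weight = 2.
  m = 1101 → c = 1110001, weight = 4.
  m = 0011 → c = 0111100, weight = 4.
  m = 1011 → c = 1000001, weight = 2.
  m = 0111 → c = 1001100, weight = 3.
  m = 1111 → c = 0110001, weight = 3.
Tally weights:
  weight 0: 1 codewords.
  weight 1: 2 codewords.
  weight 2: 3 codewords.
  weight 3: 4 codewords.
  weight 4: 3 codewords.
  weight 5: 2 codewords.
  weight 6: 1 codewords.
Minimum distance d = smallest w > 0 with A_w > 0 = 1.
Sanity: Σ A_w = 16 = 2^4 = 16 ✓.


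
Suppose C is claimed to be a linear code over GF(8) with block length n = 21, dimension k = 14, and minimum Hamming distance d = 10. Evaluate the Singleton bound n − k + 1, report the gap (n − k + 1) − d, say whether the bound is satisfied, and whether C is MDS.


Singleton RHS = n − k + 1 = 8, slack = -2, bound violated (no such code; not MDS).

Singleton bound: d ≤ n − k + 1.
Here n = 21, k = 14, so n − k + 1 = 8.
Given d = 10, check d ≤ 8: NO.
Slack = (n − k + 1) − d = -2.
The slack is negative: d = 10 exceeds n − k + 1 = 8 by 2, so the Singleton bound is violated and no linear [21, 14, 10]_8 code can exist. In particular it is not MDS (MDS requires d = n − k + 1 exactly).
Description: the claimed parameters are [21, 14, 10]_8; such a code would be impossible (violates the Singleton bound).


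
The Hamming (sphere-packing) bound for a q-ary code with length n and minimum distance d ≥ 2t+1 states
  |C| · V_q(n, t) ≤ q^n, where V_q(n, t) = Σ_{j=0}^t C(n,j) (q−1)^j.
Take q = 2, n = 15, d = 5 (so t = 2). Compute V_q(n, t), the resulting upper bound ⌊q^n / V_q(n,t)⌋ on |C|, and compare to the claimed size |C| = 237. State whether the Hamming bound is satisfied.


V_q(n, t) = 121, q^n = 32768, Hamming bound = 270, |C| = 237 ≤ bound (satisfied).

Step 1: Compute V_q(n, t) = Σ_{j=0}^2 C(n, j) (q−1)^j.
  j = 0: C(15,0)·(1)^0 = 1·1 = 1.
  j = 1: C(15,1)·(1)^1 = 15·1 = 15.
  j = 2: C(15,2)·(1)^2 = 105·1 = 105.
  V_q(n, t) = 1 + 15 + 105 = 121.
Step 2: q^n = 2^15 = 32768.
Step 3: Hamming bound ⌊q^n / V_q(n,t)⌋ = ⌊32768/121⌋ = 270.
Step 4: Compare |C| = 237 to 270: satisfied.
The claimed |C| lies below the Hamming bound.


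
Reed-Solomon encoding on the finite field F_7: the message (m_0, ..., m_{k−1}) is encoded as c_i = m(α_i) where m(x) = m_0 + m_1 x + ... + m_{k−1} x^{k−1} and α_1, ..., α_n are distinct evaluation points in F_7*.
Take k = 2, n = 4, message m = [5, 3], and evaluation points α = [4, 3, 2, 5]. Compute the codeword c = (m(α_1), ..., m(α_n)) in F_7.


c = [3, 0, 4, 6]

Message polynomial: m(x) = 5 + 3·x (mod 7).
For each evaluation point α_i, compute m(α_i) mod 7:
  α_1 = 4: Horner steps 3 → 3, so m(4) = 3.
  α_2 = 3: Horner steps 3 → 0, so m(3) = 0.
  α_3 = 2: Horner steps 3 → 4, so m(2) = 4.
  α_4 = 5: Horner steps 3 → 6, so m(5) = 6.
Codeword c = [3, 0, 4, 6] ∈ F_7^4.


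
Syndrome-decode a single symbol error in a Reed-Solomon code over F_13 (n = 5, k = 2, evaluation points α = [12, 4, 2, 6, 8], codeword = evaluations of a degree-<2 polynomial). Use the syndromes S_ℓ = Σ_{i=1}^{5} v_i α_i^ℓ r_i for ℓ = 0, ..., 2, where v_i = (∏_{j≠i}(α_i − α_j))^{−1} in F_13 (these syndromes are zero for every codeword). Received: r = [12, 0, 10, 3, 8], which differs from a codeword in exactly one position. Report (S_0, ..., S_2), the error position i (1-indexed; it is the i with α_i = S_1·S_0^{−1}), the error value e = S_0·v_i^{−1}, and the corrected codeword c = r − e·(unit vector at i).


S = (5, 1, 8), error at position 5, error magnitude e = 2, c = [12, 0, 10, 3, 6].

Step 1: column multipliers v_i = (∏_{j≠i}(α_i − α_j))^{−1} mod 13.
  i = 1 (α = 12): (12−4)(12−2)(12−6)(12−8) = 8·10·6·4 = 1920 ≡ 9, so v_1 = 9^{−1} = 3 (mod 13).
  i = 2 (α = 4): (4−12)(4−2)(4−6)(4−8) = (−8)·2·(−2)·(−4) = −128 ≡ 2, so v_2 = 2^{−1} = 7 (mod 13).
  i = 3 (α = 2): (2−12)(2−4)(2−6)(2−8) = (−10)·(−2)·(−4)·(−6) = 480 ≡ 12, so v_3 = 12^{−1} = 12 (mod 13).
  i = 4 (α = 6): (6−12)(6−4)(6−2)(6−8) = (−6)·2·4·(−2) = 96 ≡ 5, so v_4 = 5^{−1} = 8 (mod 13).
  i = 5 (α = 8): (8−12)(8−4)(8−2)(8−6) = (−4)·4·6·2 = −192 ≡ 3, so v_5 = 3^{−1} = 9 (mod 13).
  v = [3, 7, 12, 8, 9].
Step 2: syndromes of r = [12, 0, 10, 3, 8] (all sums mod 13).
  S_0 = Σ v_i r_i = 3·12 + 7·0 + 12·10 + 8·3 + 9·8 = 252 ≡ 5.
  S_1 = Σ v_i α_i r_i = 3·12·12 + 7·4·0 + 12·2·10 + 8·6·3 + 9·8·8 = 1392 ≡ 1.
  α_i^2 mod 13 = [1, 3, 4, 10, 12].
  S_2 = Σ v_i α_i^2 r_i = 3·1·12 + 7·3·0 + 12·4·10 + 8·10·3 + 9·12·8 = 1620 ≡ 8.
  S = (5, 1, 8) ≠ 0, so r is not a codeword (an error is present).
Step 3: locate the error. For a single error e at position i, S_ℓ = v_i·e·α_i^ℓ, so α_err = S_1/S_0.
  S_0^{−1} = 5^{−1} = 8 (mod 13), so α_err = 1·8 = 8 ≡ 8 = α_5. Error position i = 5.
  Consistency check: S_2/S_1 = 8·1 = 8 ≡ 8 = α_err ✓ (single-error assumption holds).
Step 4: error magnitude e = S_0/v_5 = S_0·∏_{j≠5}(α_5 − α_j) = 5·3 = 15 ≡ 2 (mod 13).
Step 5: correct position 5: c_5 = r_5 − e = 8 − 2 ≡ 6 (mod 13). Hence c = [12, 0, 10, 3, 6].
  Check: interpolating c through the α_i gives m(x) = 7 + 8·x (degree < 2) with m(α_i) = c_i for every i, so c is indeed a codeword.


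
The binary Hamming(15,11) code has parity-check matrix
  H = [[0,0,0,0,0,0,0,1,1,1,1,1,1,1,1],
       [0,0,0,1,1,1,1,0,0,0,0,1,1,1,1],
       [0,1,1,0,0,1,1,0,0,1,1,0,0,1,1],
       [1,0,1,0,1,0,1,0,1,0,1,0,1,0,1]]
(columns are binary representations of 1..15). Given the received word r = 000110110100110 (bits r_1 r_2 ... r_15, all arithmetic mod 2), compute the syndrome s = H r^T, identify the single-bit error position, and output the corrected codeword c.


s = (0, 1, 1, 1)^T, error position = 7, corrected codeword c = 000110010100110

Compute s = H r^T mod 2 one row at a time:
  s_1 = 1 + 0 + 1 + 0 + 0 + 1 + 1 + 0 = 4 ≡ 0 (mod 2).
  s_2 = 1 + 1 + 0 + 1 + 0 + 1 + 1 + 0 = 5 ≡ 1 (mod 2).
  s_3 = 0 + 0 + 0 + 1 + 1 + 0 + 1 + 0 = 3 ≡ 1 (mod 2).
  s_4 = 0 + 0 + 1 + 1 + 0 + 0 + 1 + 0 = 3 ≡ 1 (mod 2).
s = (0, 1, 1, 1)^T — this equals column 7 of H (binary 0111), so error is at position 7.
Correct: flip bit 7 of r = 000110110100110 to get c = 000110010100110.


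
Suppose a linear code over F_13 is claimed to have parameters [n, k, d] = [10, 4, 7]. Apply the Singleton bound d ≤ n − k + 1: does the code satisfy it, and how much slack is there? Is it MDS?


Singleton RHS = n − k + 1 = 7, slack = 0, bound satisfied, MDS.

Singleton bound: d ≤ n − k + 1.
Here n = 10, k = 4, so n − k + 1 = 7.
Given d = 7, check d ≤ 7: YES.
Slack = (n − k + 1) − d = 0.
The code is MDS (slack = 0).
Description: the claimed parameters are [10, 4, 7]_13; such a code would be MDS (meets Singleton bound).


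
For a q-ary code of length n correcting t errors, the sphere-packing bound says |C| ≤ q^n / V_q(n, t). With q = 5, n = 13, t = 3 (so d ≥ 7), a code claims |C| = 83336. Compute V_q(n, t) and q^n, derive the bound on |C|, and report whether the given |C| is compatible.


V_q(n, t) = 19605, q^n = 1220703125, Hamming bound = 62264, |C| = 83336 > bound (violated).

Step 1: Compute V_q(n, t) = Σ_{j=0}^3 C(n, j) (q−1)^j.
  j = 0: C(13,0)·(4)^0 = 1·1 = 1.
  j = 1: C(13,1)·(4)^1 = 13·4 = 52.
  j = 2: C(13,2)·(4)^2 = 78·16 = 1248.
  j = 3: C(13,3)·(4)^3 = 286·64 = 18304.
  V_q(n, t) = 1 + 52 + 1248 + 18304 = 19605.
Step 2: q^n = 5^13 = 1220703125.
Step 3: Hamming bound ⌊q^n / V_q(n,t)⌋ = ⌊1220703125/19605⌋ = 62264.
Step 4: Compare |C| = 83336 to 62264: violated.
The claimed |C| lies above the Hamming bound, so no 5-ary code of length 13 with d ≥ 7 can have 83336 codewords.


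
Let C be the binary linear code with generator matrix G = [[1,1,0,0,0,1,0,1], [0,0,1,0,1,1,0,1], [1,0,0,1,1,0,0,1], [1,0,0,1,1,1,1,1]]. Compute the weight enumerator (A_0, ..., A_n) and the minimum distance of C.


Weight distribution: A_0 = 1, A_2 = 1, A_4 = 11, A_6 = 3. Minimum distance d = 2.

Enumerate all 2^4 = 16 messages m ∈ F_2^4.
For each, compute codeword c = mG in F_2^8, then tally its weight.
  m = 0000 → c = 00000000, weight = 0.
  m = 1000 → c = 11000101, weight = 4.
  m = 0100 → c = 00101101, weight = 4.
  m = 1100 → c = 11101000, weight = 4.
  m = 0010 → c = 10011001, weight = 4.
  m = 1010 → c = 01011100, weight = 4.
  m = 0110 → c = 10110100, weight = 4.
  m = 1110 → c = 01110001, weight = 4.
  m = 0001 → c = 10011111, weight = 6.
  m = 1001 → c = 01011010, weight = 4.
  m = 0101 → c = 10110010, weight = 4.
  m = 1101 → c = 01110111, weight = 6.
  m = 0011 → c = 00000110, weight = 2.
  m = 1011 → c = 11000011, weight = 4.
  m = 0111 → c = 00101011, weight = 4.
  m = 1111 → c = 11101110, weight = 6.
Tally weights:
  weight 0: 1 codewords.
  weight 2: 1 codewords.
  weight 4: 11 codewords.
  weight 6: 3 codewords.
Minimum distance d = smallest w > 0 with A_w > 0 = 2.
Sanity: Σ A_w = 16 = 2^4 = 16 ✓.


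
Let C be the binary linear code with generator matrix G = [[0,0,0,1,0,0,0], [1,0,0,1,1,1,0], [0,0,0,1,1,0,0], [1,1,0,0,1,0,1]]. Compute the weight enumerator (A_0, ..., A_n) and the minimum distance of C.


Weight distribution: A_0 = 1, A_1 = 2, A_2 = 2, A_3 = 4, A_4 = 5, A_5 = 2. Minimum distance d = 1.

Enumerate all 2^4 = 16 messages m ∈ F_2^4.
For each, compute codeword c = mG in F_2^7, then tally its weight.
  m = 0000 → c = 0000000, weight = 0.
  m = 1000 → c = 0001000, weight = 1.
  m = 0100 → c = 1001110, weight = 4.
  m = 1100 → c = 1000110, weight = 3.
  m = 0010 → c = 0001100, weight = 2.
  m = 1010 → c = 0000100, weight = 1.
  m = 0110 → c = 1000010, weight = 2.
  m = 1110 → c = 1001010, weight = 3.
  m = 0001 → c = 1100101, weight = 4.
  m = 1001 → c = 1101101, weight = 5.
  m = 0101 → c = 0101011, weight = 4.
  m = 1101 → c = 0100011, weight = 3.
  m = 0011 → c = 1101001, weight = 4.
  m = 1011 → c = 1100001, weight = 3.
  m = 0111 → c = 0100111, weight = 4.
  m = 1111 → c = 0101111, weight = 5.
Tally weights:
  weight 0: 1 codewords.
  weight 1: 2 codewords.
  weight 2: 2 codewords.
  weight 3: 4 codewords.
  weight 4: 5 codewords.
  weight 5: 2 codewords.
Minimum distance d = smallest w > 0 with A_w > 0 = 1.
Sanity: Σ A_w = 16 = 2^4 = 16 ✓.


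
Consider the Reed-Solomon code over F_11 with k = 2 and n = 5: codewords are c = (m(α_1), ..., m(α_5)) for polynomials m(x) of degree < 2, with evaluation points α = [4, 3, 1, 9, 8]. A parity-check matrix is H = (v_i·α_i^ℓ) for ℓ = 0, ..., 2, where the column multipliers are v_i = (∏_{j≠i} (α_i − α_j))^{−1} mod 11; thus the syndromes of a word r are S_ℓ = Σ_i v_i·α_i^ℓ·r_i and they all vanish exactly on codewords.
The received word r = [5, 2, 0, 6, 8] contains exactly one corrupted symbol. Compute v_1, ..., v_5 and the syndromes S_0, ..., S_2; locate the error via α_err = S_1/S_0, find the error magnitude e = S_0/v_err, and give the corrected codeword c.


S = (1, 3, 9), error at position 2, error magnitude e = 6, c = [5, 7, 0, 6, 8].

Step 1: column multipliers v_i = (∏_{j≠i}(α_i − α_j))^{−1} mod 11.
  i = 1 (α = 4): (4−3)(4−1)(4−9)(4−8) = 1·3·(−5)·(−4) = 60 ≡ 5, so v_1 = 5^{−1} = 9 (mod 11).
  i = 2 (α = 3): (3−4)(3−1)(3−9)(3−8) = (−1)·2·(−6)·(−5) = −60 ≡ 6, so v_2 = 6^{−1} = 2 (mod 11).
  i = 3 (α = 1): (1−4)(1−3)(1−9)(1−8) = (−3)·(−2)·(−8)·(−7) = 336 ≡ 6, so v_3 = 6^{−1} = 2 (mod 11).
  i = 4 (α = 9): (9−4)(9−3)(9−1)(9−8) = 5·6·8·1 = 240 ≡ 9, so v_4 = 9^{−1} = 5 (mod 11).
  i = 5 (α = 8): (8−4)(8−3)(8−1)(8−9) = 4·5·7·(−1) = −140 ≡ 3, so v_5 = 3^{−1} = 4 (mod 11).
  v = [9, 2, 2, 5, 4].
Step 2: syndromes of r = [5, 2, 0, 6, 8] (all sums mod 11).
  S_0 = Σ v_i r_i = 9·5 + 2·2 + 2·0 + 5·6 + 4·8 = 111 ≡ 1.
  S_1 = Σ v_i α_i r_i = 9·4·5 + 2·3·2 + 2·1·0 + 5·9·6 + 4·8·8 = 718 ≡ 3.
  α_i^2 mod 11 = [5, 9, 1, 4, 9].
  S_2 = Σ v_i α_i^2 r_i = 9·5·5 + 2·9·2 + 2·1·0 + 5·4·6 + 4·9·8 = 669 ≡ 9.
  S = (1, 3, 9) ≠ 0, so r is not a codeword (an error is present).
Step 3: locate the error. For a single error e at position i, S_ℓ = v_i·e·α_i^ℓ, so α_err = S_1/S_0.
  S_0^{−1} = 1^{−1} = 1 (mod 11), so α_err = 3·1 = 3 ≡ 3 = α_2. Error position i = 2.
  Consistency check: S_2/S_1 = 9·4 = 36 ≡ 3 = α_err ✓ (single-error assumption holds).
Step 4: error magnitude e = S_0/v_2 = S_0·∏_{j≠2}(α_2 − α_j) = 1·6 = 6 ≡ 6 (mod 11).
Step 5: correct position 2: c_2 = r_2 − e = 2 − 6 ≡ 7 (mod 11). Hence c = [5, 7, 0, 6, 8].
  Check: interpolating c through the α_i gives m(x) = 2 + 9·x (degree < 2) with m(α_i) = c_i for every i, so c is indeed a codeword.


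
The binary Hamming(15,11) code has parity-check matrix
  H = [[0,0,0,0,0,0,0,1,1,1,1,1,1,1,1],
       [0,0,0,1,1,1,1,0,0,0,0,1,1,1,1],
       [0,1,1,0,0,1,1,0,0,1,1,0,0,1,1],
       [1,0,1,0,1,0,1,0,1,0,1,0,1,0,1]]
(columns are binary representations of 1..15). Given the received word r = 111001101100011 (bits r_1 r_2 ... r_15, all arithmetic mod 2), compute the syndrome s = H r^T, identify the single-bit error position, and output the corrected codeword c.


s = (0, 0, 1, 1)^T, error position = 3, corrected codeword c = 110001101100011

Compute s = H r^T mod 2 one row at a time:
  s_1 = 0 + 1 + 1 + 0 + 0 + 0 + 1 + 1 = 4 ≡ 0 (mod 2).
  s_2 = 0 + 0 + 1 + 1 + 0 + 0 + 1 + 1 = 4 ≡ 0 (mod 2).
  s_3 = 1 + 1 + 1 + 1 + 1 + 0 + 1 + 1 = 7 ≡ 1 (mod 2).
  s_4 = 1 + 1 + 0 + 1 + 1 + 0 + 0 + 1 = 5 ≡ 1 (mod 2).
s = (0, 0, 1, 1)^T — this equals column 3 of H (binary 0011), so error is at position 3.
Correct: flip bit 3 of r = 111001101100011 to get c = 110001101100011.


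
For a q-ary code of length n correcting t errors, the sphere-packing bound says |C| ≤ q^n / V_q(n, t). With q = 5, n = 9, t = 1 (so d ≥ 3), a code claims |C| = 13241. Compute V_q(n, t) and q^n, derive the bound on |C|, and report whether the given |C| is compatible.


V_q(n, t) = 37, q^n = 1953125, Hamming bound = 52787, |C| = 13241 ≤ bound (satisfied).

Step 1: Compute V_q(n, t) = Σ_{j=0}^1 C(n, j) (q−1)^j.
  j = 0: C(9,0)·(4)^0 = 1·1 = 1.
  j = 1: C(9,1)·(4)^1 = 9·4 = 36.
  V_q(n, t) = 1 + 36 = 37.
Step 2: q^n = 5^9 = 1953125.
Step 3: Hamming bound ⌊q^n / V_q(n,t)⌋ = ⌊1953125/37⌋ = 52787.
Step 4: Compare |C| = 13241 to 52787: satisfied.
The claimed |C| lies below the Hamming bound.


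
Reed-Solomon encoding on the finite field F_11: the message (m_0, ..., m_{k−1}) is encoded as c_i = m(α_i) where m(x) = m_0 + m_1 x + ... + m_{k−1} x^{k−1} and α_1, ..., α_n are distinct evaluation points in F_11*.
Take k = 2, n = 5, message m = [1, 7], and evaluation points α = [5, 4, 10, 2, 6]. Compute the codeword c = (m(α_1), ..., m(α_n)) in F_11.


c = [3, 7, 5, 4, 10]

Message polynomial: m(x) = 1 + 7·x (mod 11).
For each evaluation point α_i, compute m(α_i) mod 11:
  α_1 = 5: Horner steps 7 → 3, so m(5) = 3.
  α_2 = 4: Horner steps 7 → 7, so m(4) = 7.
  α_3 = 10: Horner steps 7 → 5, so m(10) = 5.
  α_4 = 2: Horner steps 7 → 4, so m(2) = 4.
  α_5 = 6: Horner steps 7 → 10, so m(6) = 10.
Codeword c = [3, 7, 5, 4, 10] ∈ F_11^5.


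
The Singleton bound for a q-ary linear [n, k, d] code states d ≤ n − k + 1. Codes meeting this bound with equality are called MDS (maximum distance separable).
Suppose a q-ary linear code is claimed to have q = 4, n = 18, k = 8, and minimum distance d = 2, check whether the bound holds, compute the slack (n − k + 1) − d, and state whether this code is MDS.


Singleton RHS = n − k + 1 = 11, slack = 9, bound satisfied, not MDS.

Singleton bound: d ≤ n − k + 1.
Here n = 18, k = 8, so n − k + 1 = 11.
Given d = 2, check d ≤ 11: YES.
Slack = (n − k + 1) − d = 9.
The code is NOT MDS (slack = 9 > 0).
Description: the claimed parameters are [18, 8, 2]_4; such a code would be non-MDS.


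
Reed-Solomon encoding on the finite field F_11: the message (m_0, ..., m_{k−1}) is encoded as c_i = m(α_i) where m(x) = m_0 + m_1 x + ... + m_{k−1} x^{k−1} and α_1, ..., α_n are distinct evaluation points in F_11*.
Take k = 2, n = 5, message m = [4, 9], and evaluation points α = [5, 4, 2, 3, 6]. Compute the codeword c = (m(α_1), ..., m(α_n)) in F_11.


c = [5, 7, 0, 9, 3]

Message polynomial: m(x) = 4 + 9·x (mod 11).
For each evaluation point α_i, compute m(α_i) mod 11:
  α_1 = 5: Horner steps 9 → 5, so m(5) = 5.
  α_2 = 4: Horner steps 9 → 7, so m(4) = 7.
  α_3 = 2: Horner steps 9 → 0, so m(2) = 0.
  α_4 = 3: Horner steps 9 → 9, so m(3) = 9.
  α_5 = 6: Horner steps 9 → 3, so m(6) = 3.
Codeword c = [5, 7, 0, 9, 3] ∈ F_11^5.


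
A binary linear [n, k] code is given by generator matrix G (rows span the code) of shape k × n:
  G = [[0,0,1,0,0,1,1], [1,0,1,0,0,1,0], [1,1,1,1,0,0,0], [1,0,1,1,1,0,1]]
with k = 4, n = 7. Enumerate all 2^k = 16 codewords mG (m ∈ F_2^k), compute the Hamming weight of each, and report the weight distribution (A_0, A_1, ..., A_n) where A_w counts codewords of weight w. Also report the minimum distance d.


Weight distribution: A_0 = 1, A_2 = 1, A_3 = 6, A_4 = 5, A_5 = 2, A_6 = 1. Minimum distance d = 2.

Enumerate all 2^4 = 16 messages m ∈ F_2^4.
For each, compute codeword c = mG in F_2^7, then tally its weight.
  m = 0000 → c = 0000000, weight = 0.
  m = 1000 → c = 0010011, weight = 3.
  m = 0100 → c = 1010010, weight = 3.
  m = 1100 → c = 1000001, weight = 2.
  m = 0010 → c = 1111000, weight = 4.
  m = 1010 → c = 1101011, weight = 5.
  m = 0110 → c = 0101010, weight = 3.
  m = 1110 → c = 0111001, weight = 4.
  m = 0001 → c = 1011101, weight = 5.
  m = 1001 → c = 1001110, weight = 4.
  m = 0101 → c = 0001111, weight = 4.
  m = 1101 → c = 0011100, weight = 3.
  m = 0011 → c = 0100101, weight = 3.
  m = 1011 → c = 0110110, weight = 4.
  m = 0111 → c = 1110111, weight = 6.
  m = 1111 → c = 1100100, weight = 3.
Tally weights:
  weight 0: 1 codewords.
  weight 2: 1 codewords.
  weight 3: 6 codewords.
  weight 4: 5 codewords.
  weight 5: 2 codewords.
  weight 6: 1 codewords.
Minimum distance d = smallest w > 0 with A_w > 0 = 2.
Sanity: Σ A_w = 16 = 2^4 = 16 ✓.


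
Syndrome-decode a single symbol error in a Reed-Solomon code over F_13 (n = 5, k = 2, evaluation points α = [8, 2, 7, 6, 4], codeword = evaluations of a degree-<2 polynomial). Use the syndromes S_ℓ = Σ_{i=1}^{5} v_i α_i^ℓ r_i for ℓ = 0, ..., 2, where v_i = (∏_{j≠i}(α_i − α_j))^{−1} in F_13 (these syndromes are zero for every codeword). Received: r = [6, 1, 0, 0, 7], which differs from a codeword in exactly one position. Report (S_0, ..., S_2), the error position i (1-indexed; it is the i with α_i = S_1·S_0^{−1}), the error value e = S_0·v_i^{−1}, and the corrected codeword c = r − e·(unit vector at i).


S = (8, 4, 2), error at position 3, error magnitude e = 10, c = [6, 1, 3, 0, 7].

Step 1: column multipliers v_i = (∏_{j≠i}(α_i − α_j))^{−1} mod 13.
  i = 1 (α = 8): (8−2)(8−7)(8−6)(8−4) = 6·1·2·4 = 48 ≡ 9, so v_1 = 9^{−1} = 3 (mod 13).
  i = 2 (α = 2): (2−8)(2−7)(2−6)(2−4) = (−6)·(−5)·(−4)·(−2) = 240 ≡ 6, so v_2 = 6^{−1} = 11 (mod 13).
  i = 3 (α = 7): (7−8)(7−2)(7−6)(7−4) = (−1)·5·1·3 = −15 ≡ 11, so v_3 = 11^{−1} = 6 (mod 13).
  i = 4 (α = 6): (6−8)(6−2)(6−7)(6−4) = (−2)·4·(−1)·2 = 16 ≡ 3, so v_4 = 3^{−1} = 9 (mod 13).
  i = 5 (α = 4): (4−8)(4−2)(4−7)(4−6) = (−4)·2·(−3)·(−2) = −48 ≡ 4, so v_5 = 4^{−1} = 10 (mod 13).
  v = [3, 11, 6, 9, 10].
Step 2: syndromes of r = [6, 1, 0, 0, 7] (all sums mod 13).
  S_0 = Σ v_i r_i = 3·6 + 11·1 + 6·0 + 9·0 + 10·7 = 99 ≡ 8.
  S_1 = Σ v_i α_i r_i = 3·8·6 + 11·2·1 + 6·7·0 + 9·6·0 + 10·4·7 = 446 ≡ 4.
  α_i^2 mod 13 = [12, 4, 10, 10, 3].
  S_2 = Σ v_i α_i^2 r_i = 3·12·6 + 11·4·1 + 6·10·0 + 9·10·0 + 10·3·7 = 470 ≡ 2.
  S = (8, 4, 2) ≠ 0, so r is not a codeword (an error is present).
Step 3: locate the error. For a single error e at position i, S_ℓ = v_i·e·α_i^ℓ, so α_err = S_1/S_0.
  S_0^{−1} = 8^{−1} = 5 (mod 13), so α_err = 4·5 = 20 ≡ 7 = α_3. Error position i = 3.
  Consistency check: S_2/S_1 = 2·10 = 20 ≡ 7 = α_err ✓ (single-error assumption holds).
Step 4: error magnitude e = S_0/v_3 = S_0·∏_{j≠3}(α_3 − α_j) = 8·11 = 88 ≡ 10 (mod 13).
Step 5: correct position 3: c_3 = r_3 − e = 0 − 10 ≡ 3 (mod 13). Hence c = [6, 1, 3, 0, 7].
  Check: interpolating c through the α_i gives m(x) = 8 + 3·x (degree < 2) with m(α_i) = c_i for every i, so c is indeed a codeword.


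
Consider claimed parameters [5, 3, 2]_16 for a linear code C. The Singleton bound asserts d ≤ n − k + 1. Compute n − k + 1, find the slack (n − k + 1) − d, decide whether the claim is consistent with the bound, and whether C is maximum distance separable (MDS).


Singleton RHS = n − k + 1 = 3, slack = 1, bound satisfied, not MDS.

Singleton bound: d ≤ n − k + 1.
Here n = 5, k = 3, so n − k + 1 = 3.
Given d = 2, check d ≤ 3: YES.
Slack = (n − k + 1) − d = 1.
The code is NOT MDS (slack = 1 > 0).
Description: the claimed parameters are [5, 3, 2]_16; such a code would be non-MDS.


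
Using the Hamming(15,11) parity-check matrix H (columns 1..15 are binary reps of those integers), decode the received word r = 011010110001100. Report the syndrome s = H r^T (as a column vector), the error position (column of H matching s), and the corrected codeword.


s = (1, 0, 1, 0)^T, error position = 10, corrected codeword c = 011010110101100

Compute s = H r^T mod 2 one row at a time:
  s_1 = 1 + 0 + 0 + 0 + 1 + 1 + 0 + 0 = 3 ≡ 1 (mod 2).
  s_2 = 0 + 1 + 0 + 1 + 1 + 1 + 0 + 0 = 4 ≡ 0 (mod 2).
  s_3 = 1 + 1 + 0 + 1 + 0 + 0 + 0 + 0 = 3 ≡ 1 (mod 2).
  s_4 = 0 + 1 + 1 + 1 + 0 + 0 + 1 + 0 = 4 ≡ 0 (mod 2).
s = (1, 0, 1, 0)^T — this equals column 10 of H (binary 1010), so error is at position 10.
Correct: flip bit 10 of r = 011010110001100 to get c = 011010110101100.


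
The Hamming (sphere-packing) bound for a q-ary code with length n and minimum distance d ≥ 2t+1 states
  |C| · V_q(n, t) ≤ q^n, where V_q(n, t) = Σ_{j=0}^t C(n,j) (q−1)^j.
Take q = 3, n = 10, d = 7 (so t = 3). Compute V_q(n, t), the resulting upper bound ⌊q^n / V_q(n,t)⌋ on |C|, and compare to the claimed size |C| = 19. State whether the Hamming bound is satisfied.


V_q(n, t) = 1161, q^n = 59049, Hamming bound = 50, |C| = 19 ≤ bound (satisfied).

Step 1: Compute V_q(n, t) = Σ_{j=0}^3 C(n, j) (q−1)^j.
  j = 0: C(10,0)·(2)^0 = 1·1 = 1.
  j = 1: C(10,1)·(2)^1 = 10·2 = 20.
  j = 2: C(10,2)·(2)^2 = 45·4 = 180.
  j = 3: C(10,3)·(2)^3 = 120·8 = 960.
  V_q(n, t) = 1 + 20 + 180 + 960 = 1161.
Step 2: q^n = 3^10 = 59049.
Step 3: Hamming bound ⌊q^n / V_q(n,t)⌋ = ⌊59049/1161⌋ = 50.
Step 4: Compare |C| = 19 to 50: satisfied.
The claimed |C| lies below the Hamming bound.


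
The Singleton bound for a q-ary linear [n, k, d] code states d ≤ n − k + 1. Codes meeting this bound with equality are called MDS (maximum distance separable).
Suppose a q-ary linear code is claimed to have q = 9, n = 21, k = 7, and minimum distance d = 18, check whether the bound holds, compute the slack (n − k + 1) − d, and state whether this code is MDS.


Singleton RHS = n − k + 1 = 15, slack = -3, bound violated (no such code; not MDS).

Singleton bound: d ≤ n − k + 1.
Here n = 21, k = 7, so n − k + 1 = 15.
Given d = 18, check d ≤ 15: NO.
Slack = (n − k + 1) − d = -3.
The slack is negative: d = 18 exceeds n − k + 1 = 15 by 3, so the Singleton bound is violated and no linear [21, 7, 18]_9 code can exist. In particular it is not MDS (MDS requires d = n − k + 1 exactly).
Description: the claimed parameters are [21, 7, 18]_9; such a code would be impossible (violates the Singleton bound).


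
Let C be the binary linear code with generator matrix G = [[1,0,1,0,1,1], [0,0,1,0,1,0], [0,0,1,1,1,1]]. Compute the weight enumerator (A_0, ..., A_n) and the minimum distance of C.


Weight distribution: A_0 = 1, A_2 = 4, A_4 = 3. Minimum distance d = 2.

Enumerate all 2^3 = 8 messages m ∈ F_2^3.
For each, compute codeword c = mG in F_2^6, then tally its weight.
  m = 000 → c = 000000, weight = 0.
  m = 100 → c = 101011, weight = 4.
  m = 010 → c = 001010, weight = 2.
  m = 110 → c = 100001, weight = 2.
  m = 001 → c = 001111, weight = 4.
  m = 101 → c = 100100, weight = 2.
  m = 011 → c = 000101, weight = 2.
  m = 111 → c = 101110, weight = 4.
Tally weights:
  weight 0: 1 codewords.
  weight 2: 4 codewords.
  weight 4: 3 codewords.
Minimum distance d = smallest w > 0 with A_w > 0 = 2.
Sanity: Σ A_w = 8 = 2^3 = 8 ✓.


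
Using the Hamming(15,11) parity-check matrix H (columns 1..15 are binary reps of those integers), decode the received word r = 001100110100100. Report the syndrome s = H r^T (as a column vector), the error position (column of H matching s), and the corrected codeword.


s = (1, 1, 1, 1)^T, error position = 15, corrected codeword c = 001100110100101

Compute s = H r^T mod 2 one row at a time:
  s_1 = 1 + 0 + 1 + 0 + 0 + 1 + 0 + 0 = 3 ≡ 1 (mod 2).
  s_2 = 1 + 0 + 0 + 1 + 0 + 1 + 0 + 0 = 3 ≡ 1 (mod 2).
  s_3 = 0 + 1 + 0 + 1 + 1 + 0 + 0 + 0 = 3 ≡ 1 (mod 2).
  s_4 = 0 + 1 + 0 + 1 + 0 + 0 + 1 + 0 = 3 ≡ 1 (mod 2).
s = (1, 1, 1, 1)^T — this equals column 15 of H (binary 1111), so error is at position 15.
Correct: flip bit 15 of r = 001100110100100 to get c = 001100110100101.


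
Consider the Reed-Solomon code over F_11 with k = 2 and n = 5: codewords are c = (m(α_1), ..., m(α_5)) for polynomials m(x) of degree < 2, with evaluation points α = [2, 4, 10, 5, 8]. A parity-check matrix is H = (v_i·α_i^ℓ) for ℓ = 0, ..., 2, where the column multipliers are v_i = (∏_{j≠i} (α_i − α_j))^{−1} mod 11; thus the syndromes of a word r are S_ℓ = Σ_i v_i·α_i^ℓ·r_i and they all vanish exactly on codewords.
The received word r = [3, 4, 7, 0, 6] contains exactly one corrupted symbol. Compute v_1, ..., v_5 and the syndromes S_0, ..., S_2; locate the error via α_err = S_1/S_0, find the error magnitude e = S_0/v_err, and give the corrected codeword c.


S = (1, 5, 3), error at position 4, error magnitude e = 1, c = [3, 4, 7, 10, 6].

Step 1: column multipliers v_i = (∏_{j≠i}(α_i − α_j))^{−1} mod 11.
  i = 1 (α = 2): (2−4)(2−10)(2−5)(2−8) = (−2)·(−8)·(−3)·(−6) = 288 ≡ 2, so v_1 = 2^{−1} = 6 (mod 11).
  i = 2 (α = 4): (4−2)(4−10)(4−5)(4−8) = 2·(−6)·(−1)·(−4) = −48 ≡ 7, so v_2 = 7^{−1} = 8 (mod 11).
  i = 3 (α = 10): (10−2)(10−4)(10−5)(10−8) = 8·6·5·2 = 480 ≡ 7, so v_3 = 7^{−1} = 8 (mod 11).
  i = 4 (α = 5): (5−2)(5−4)(5−10)(5−8) = 3·1·(−5)·(−3) = 45 ≡ 1, so v_4 = 1^{−1} = 1 (mod 11).
  i = 5 (α = 8): (8−2)(8−4)(8−10)(8−5) = 6·4·(−2)·3 = −144 ≡ 10, so v_5 = 10^{−1} = 10 (mod 11).
  v = [6, 8, 8, 1, 10].
Step 2: syndromes of r = [3, 4, 7, 0, 6] (all sums mod 11).
  S_0 = Σ v_i r_i = 6·3 + 8·4 + 8·7 + 1·0 + 10·6 = 166 ≡ 1.
  S_1 = Σ v_i α_i r_i = 6·2·3 + 8·4·4 + 8·10·7 + 1·5·0 + 10·8·6 = 1204 ≡ 5.
  α_i^2 mod 11 = [4, 5, 1, 3, 9].
  S_2 = Σ v_i α_i^2 r_i = 6·4·3 + 8·5·4 + 8·1·7 + 1·3·0 + 10·9·6 = 828 ≡ 3.
  S = (1, 5, 3) ≠ 0, so r is not a codeword (an error is present).
Step 3: locate the error. For a single error e at position i, S_ℓ = v_i·e·α_i^ℓ, so α_err = S_1/S_0.
  S_0^{−1} = 1^{−1} = 1 (mod 11), so α_err = 5·1 = 5 ≡ 5 = α_4. Error position i = 4.
  Consistency check: S_2/S_1 = 3·9 = 27 ≡ 5 = α_err ✓ (single-error assumption holds).
Step 4: error magnitude e = S_0/v_4 = S_0·∏_{j≠4}(α_4 − α_j) = 1·1 = 1 ≡ 1 (mod 11).
Step 5: correct position 4: c_4 = r_4 − e = 0 − 1 ≡ 10 (mod 11). Hence c = [3, 4, 7, 10, 6].
  Check: interpolating c through the α_i gives m(x) = 2 + 6·x (degree < 2) with m(α_i) = c_i for every i, so c is indeed a codeword.


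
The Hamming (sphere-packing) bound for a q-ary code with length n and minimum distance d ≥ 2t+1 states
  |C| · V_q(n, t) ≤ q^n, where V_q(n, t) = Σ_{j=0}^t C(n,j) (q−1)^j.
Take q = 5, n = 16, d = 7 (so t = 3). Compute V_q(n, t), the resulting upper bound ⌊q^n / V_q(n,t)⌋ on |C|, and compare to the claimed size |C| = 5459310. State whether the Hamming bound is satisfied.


V_q(n, t) = 37825, q^n = 152587890625, Hamming bound = 4034048, |C| = 5459310 > bound (violated).

Step 1: Compute V_q(n, t) = Σ_{j=0}^3 C(n, j) (q−1)^j.
  j = 0: C(16,0)·(4)^0 = 1·1 = 1.
  j = 1: C(16,1)·(4)^1 = 16·4 = 64.
  j = 2: C(16,2)·(4)^2 = 120·16 = 1920.
  j = 3: C(16,3)·(4)^3 = 560·64 = 35840.
  V_q(n, t) = 1 + 64 + 1920 + 35840 = 37825.
Step 2: q^n = 5^16 = 152587890625.
Step 3: Hamming bound ⌊q^n / V_q(n,t)⌋ = ⌊152587890625/37825⌋ = 4034048.
Step 4: Compare |C| = 5459310 to 4034048: violated.
The claimed |C| lies above the Hamming bound, so no 5-ary code of length 16 with d ≥ 7 can have 5459310 codewords.


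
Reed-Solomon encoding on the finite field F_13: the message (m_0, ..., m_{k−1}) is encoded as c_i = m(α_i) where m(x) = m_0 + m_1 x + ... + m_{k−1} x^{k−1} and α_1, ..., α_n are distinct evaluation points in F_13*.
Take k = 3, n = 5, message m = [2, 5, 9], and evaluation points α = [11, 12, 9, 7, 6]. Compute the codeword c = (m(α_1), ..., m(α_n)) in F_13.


c = [2, 6, 9, 10, 5]

Message polynomial: m(x) = 2 + 5·x + 9·x^2 (mod 13).
For each evaluation point α_i, compute m(α_i) mod 13:
  α_1 = 11: Horner steps 9 → 0 → 2, so m(11) = 2.
  α_2 = 12: Horner steps 9 → 9 → 6, so m(12) = 6.
  α_3 = 9: Horner steps 9 → 8 → 9, so m(9) = 9.
  α_4 = 7: Horner steps 9 → 3 → 10, so m(7) = 10.
  α_5 = 6: Horner steps 9 → 7 → 5, so m(6) = 5.
Codeword c = [2, 6, 9, 10, 5] ∈ F_13^5.


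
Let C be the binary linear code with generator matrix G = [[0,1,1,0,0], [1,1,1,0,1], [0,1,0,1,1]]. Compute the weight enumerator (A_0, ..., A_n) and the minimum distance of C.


Weight distribution: A_0 = 1, A_2 = 2, A_3 = 4, A_4 = 1. Minimum distance d = 2.

Enumerate all 2^3 = 8 messages m ∈ F_2^3.
For each, compute codeword c = mG in F_2^5, then tally its weight.
  m = 000 → c = 00000, weight = 0.
  m = 100 → c = 01100, weight = 2.
  m = 010 → c = 11101, weight = 4.
  m = 110 → c = 10001, weight = 2.
  m = 001 → c = 01011, weight = 3.
  m = 101 → c = 00111, weight = 3.
  m = 011 → c = 10110, weight = 3.
  m = 111 → c = 11010, weight = 3.
Tally weights:
  weight 0: 1 codewords.
  weight 2: 2 codewords.
  weight 3: 4 codewords.
  weight 4: 1 codewords.
Minimum distance d = smallest w > 0 with A_w > 0 = 2.
Sanity: Σ A_w = 8 = 2^3 = 8 ✓.


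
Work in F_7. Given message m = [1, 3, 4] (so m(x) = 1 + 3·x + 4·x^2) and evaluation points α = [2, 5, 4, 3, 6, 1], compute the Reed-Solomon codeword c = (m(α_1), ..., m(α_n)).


c = [2, 4, 0, 4, 2, 1]

Message polynomial: m(x) = 1 + 3·x + 4·x^2 (mod 7).
For each evaluation point α_i, compute m(α_i) mod 7:
  α_1 = 2: Horner steps 4 → 4 → 2, so m(2) = 2.
  α_2 = 5: Horner steps 4 → 2 → 4, so m(5) = 4.
  α_3 = 4: Horner steps 4 → 5 → 0, so m(4) = 0.
  α_4 = 3: Horner steps 4 → 1 → 4, so m(3) = 4.
  α_5 = 6: Horner steps 4 → 6 → 2, so m(6) = 2.
  α_6 = 1: Horner steps 4 → 0 → 1, so m(1) = 1.
Codeword c = [2, 4, 0, 4, 2, 1] ∈ F_7^6.
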